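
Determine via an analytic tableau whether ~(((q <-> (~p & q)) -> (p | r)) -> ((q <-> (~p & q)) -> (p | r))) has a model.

Initial set: {~(((q <-> (~p & q)) -> (p | r)) -> ((q <-> (~p & q)) -> (p | r)))}.
~(((q <-> (~p & q)) -> (p | r)) -> ((q <-> (~p & q)) -> (p | r))): α-rule — add ((q <-> (~p & q)) -> (p | r)), ~((q <-> (~p & q)) -> (p | r)).
~((q <-> (~p & q)) -> (p | r)): α-rule — add (q <-> (~p & q)), ~(p | r).
~(p | r): α-rule — add ~p, ~r.
((q <-> (~p & q)) -> (p | r)): β-rule — branch into ~(q <-> (~p & q))  //  (p | r).
  branch 1 (add ~(q <-> (~p & q))):
    (q <-> (~p & q)): β-rule — branch into q, (~p & q)  //  ~q, ~(~p & q).
      branch 1.1 (add q, (~p & q)):
        (~p & q): α-rule — add ~p, q.
        ~(q <-> (~p & q)): β-rule — branch into q, ~(~p & q)  //  ~q, (~p & q).
          branch 1.1.1 (add q, ~(~p & q)):
            ~(~p & q): β-rule — branch into ~~p  //  ~q.
              branch 1.1.1.1 (add ~~p):
                × closes — contains both p and ~p.
              branch 1.1.1.2 (add ~q):
                × closes — contains both q and ~q.
          branch 1.1.2 (add ~q, (~p & q)):
            × closes — contains both q and ~q.
      branch 1.2 (add ~q, ~(~p & q)):
        ~(q <-> (~p & q)): β-rule — branch into q, ~(~p & q)  //  ~q, (~p & q).
          branch 1.2.1 (add q, ~(~p & q)):
            × closes — contains both q and ~q.
          branch 1.2.2 (add ~q, (~p & q)):
            (~p & q): α-rule — add ~p, q.
            × closes — contains both q and ~q.
  branch 2 (add (p | r)):
    (q <-> (~p & q)): β-rule — branch into q, (~p & q)  //  ~q, ~(~p & q).
      branch 2.1 (add q, (~p & q)):
        (~p & q): α-rule — add ~p, q.
        (p | r): β-rule — branch into p  //  r.
          branch 2.1.1 (add p):
            × closes — contains both p and ~p.
          branch 2.1.2 (add r):
            × closes — contains both r and ~r.
      branch 2.2 (add ~q, ~(~p & q)):
        (p | r): β-rule — branch into p  //  r.
          branch 2.2.1 (add p):
            × closes — contains both p and ~p.
          branch 2.2.2 (add r):
            × closes — contains both r and ~r.
All 9 branches close.
Every branch closed; the formula is unsatisfiable.

Unsatisfiable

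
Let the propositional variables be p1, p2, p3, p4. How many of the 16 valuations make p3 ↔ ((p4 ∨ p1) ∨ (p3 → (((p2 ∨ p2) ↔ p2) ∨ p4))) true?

Initial set: {(p3 ↔ ((p4 ∨ p1) ∨ (p3 → (((p2 ∨ p2) ↔ p2) ∨ p4))))}.
(p3 ↔ ((p4 ∨ p1) ∨ (p3 → (((p2 ∨ p2) ↔ p2) ∨ p4)))): β-rule — branch into p3, ((p4 ∨ p1) ∨ (p3 → (((p2 ∨ p2) ↔ p2) ∨ p4)))  //  ¬p3, ¬((p4 ∨ p1) ∨ (p3 → (((p2 ∨ p2) ↔ p2) ∨ p4))).
  branch 1 (add p3, ((p4 ∨ p1) ∨ (p3 → (((p2 ∨ p2) ↔ p2) ∨ p4)))):
    ((p4 ∨ p1) ∨ (p3 → (((p2 ∨ p2) ↔ p2) ∨ p4))): β-rule — branch into (p4 ∨ p1)  //  (p3 → (((p2 ∨ p2) ↔ p2) ∨ p4)).
      branch 1.1 (add (p4 ∨ p1)):
        (p4 ∨ p1): β-rule — branch into p4  //  p1.
          branch 1.1.1 (add p4):
            ○ open, literals {p3=T, p4=T}.
          branch 1.1.2 (add p1):
            ○ open, literals {p1=T, p3=T}.
      branch 1.2 (add (p3 → (((p2 ∨ p2) ↔ p2) ∨ p4))):
        (p3 → (((p2 ∨ p2) ↔ p2) ∨ p4)): β-rule — branch into ¬p3  //  (((p2 ∨ p2) ↔ p2) ∨ p4).
          branch 1.2.1 (add ¬p3):
            × closes — contains both p3 and ¬p3.
          branch 1.2.2 (add (((p2 ∨ p2) ↔ p2) ∨ p4)):
            (((p2 ∨ p2) ↔ p2) ∨ p4): β-rule — branch into ((p2 ∨ p2) ↔ p2)  //  p4.
              branch 1.2.2.1 (add ((p2 ∨ p2) ↔ p2)):
                ((p2 ∨ p2) ↔ p2): β-rule — branch into (p2 ∨ p2), p2  //  ¬(p2 ∨ p2), ¬p2.
                  branch 1.2.2.1.1 (add (p2 ∨ p2), p2):
                    (p2 ∨ p2): β-rule — branch into p2  //  p2.
                      branch 1.2.2.1.1.1 (add p2):
                        ○ open, literals {p2=T, p3=T}.
                      branch 1.2.2.1.1.2 (add p2):
                        ○ open, literals {p2=T, p3=T}.
                  branch 1.2.2.1.2 (add ¬(p2 ∨ p2), ¬p2):
                    ¬(p2 ∨ p2): α-rule — add ¬p2, ¬p2.
                    ○ open, literals {p2=F, p3=T}.
              branch 1.2.2.2 (add p4):
                ○ open, literals {p3=T, p4=T}.
  branch 2 (add ¬p3, ¬((p4 ∨ p1) ∨ (p3 → (((p2 ∨ p2) ↔ p2) ∨ p4)))):
    ¬((p4 ∨ p1) ∨ (p3 → (((p2 ∨ p2) ↔ p2) ∨ p4))): α-rule — add ¬(p4 ∨ p1), ¬(p3 → (((p2 ∨ p2) ↔ p2) ∨ p4)).
    ¬(p4 ∨ p1): α-rule — add ¬p4, ¬p1.
    ¬(p3 → (((p2 ∨ p2) ↔ p2) ∨ p4)): α-rule — add p3, ¬(((p2 ∨ p2) ↔ p2) ∨ p4).
    × closes — contains both p3 and ¬p3.
2 branches closed, 6 open.
Each open branch fixes some atoms; the unmentioned ones are free. Counting distinct full assignments: branch {p3=T, p4=T} (p1, p2) contributes 4 new; branch {p1=T, p3=T} (p2, p4) contributes 2 new; branch {p2=T, p3=T} (p1, p4) contributes 1 new; branch {p2=T, p3=T} (p1, p4) contributes 0 new; branch {p2=F, p3=T} (p1, p4) contributes 1 new; branch {p3=T, p4=T} (p1, p2) contributes 0 new. Total: 8.

8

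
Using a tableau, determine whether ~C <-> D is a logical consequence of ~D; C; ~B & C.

Initial set: {T ~D; T C; T (~B & C); F (~C <-> D)}.
T (~B & C): α-rule — add T ~B, T C.
F (~C <-> D): β-rule — branch into T ~C, F D  //  F ~C, T D.
  branch 1 (add T ~C, F D):
    × closes — contains both C and ~C.
  branch 2 (add F ~C, T D):
    × closes — contains both D and ~D.
All 2 branches close.
Every branch closed, so the premises entail the conclusion.

Yes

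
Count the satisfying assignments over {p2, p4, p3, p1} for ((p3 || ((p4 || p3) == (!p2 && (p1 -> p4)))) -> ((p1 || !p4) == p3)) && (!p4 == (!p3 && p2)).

Initial set: {(((p3 || ((p4 || p3) == (!p2 && (p1 -> p4)))) -> ((p1 || !p4) == p3)) && (!p4 == (!p3 && p2)))}.
(((p3 || ((p4 || p3) == (!p2 && (p1 -> p4)))) -> ((p1 || !p4) == p3)) && (!p4 == (!p3 && p2))): α-rule — add ((p3 || ((p4 || p3) == (!p2 && (p1 -> p4)))) -> ((p1 || !p4) == p3)), (!p4 == (!p3 && p2)).
((p3 || ((p4 || p3) == (!p2 && (p1 -> p4)))) -> ((p1 || !p4) == p3)): β-rule — branch into !(p3 || ((p4 || p3) == (!p2 && (p1 -> p4))))  //  ((p1 || !p4) == p3).
  branch 1 (add !(p3 || ((p4 || p3) == (!p2 && (p1 -> p4))))):
    !(p3 || ((p4 || p3) == (!p2 && (p1 -> p4)))): α-rule — add !p3, !((p4 || p3) == (!p2 && (p1 -> p4))).
    (!p4 == (!p3 && p2)): β-rule — branch into !p4, (!p3 && p2)  //  !!p4, !(!p3 && p2).
      branch 1.1 (add !p4, (!p3 && p2)):
        (!p3 && p2): α-rule — add !p3, p2.
        !((p4 || p3) == (!p2 && (p1 -> p4))): β-rule — branch into (p4 || p3), !(!p2 && (p1 -> p4))  //  !(p4 || p3), (!p2 && (p1 -> p4)).
          branch 1.1.1 (add (p4 || p3), !(!p2 && (p1 -> p4))):
            (p4 || p3): β-rule — branch into p4  //  p3.
              branch 1.1.1.1 (add p4):
                × closes — contains both p4 and !p4.
              branch 1.1.1.2 (add p3):
                × closes — contains both p3 and !p3.
          branch 1.1.2 (add !(p4 || p3), (!p2 && (p1 -> p4))):
            !(p4 || p3): α-rule — add !p4, !p3.
            (!p2 && (p1 -> p4)): α-rule — add !p2, (p1 -> p4).
            × closes — contains both p2 and !p2.
      branch 1.2 (add !!p4, !(!p3 && p2)):
        !((p4 || p3) == (!p2 && (p1 -> p4))): β-rule — branch into (p4 || p3), !(!p2 && (p1 -> p4))  //  !(p4 || p3), (!p2 && (p1 -> p4)).
          branch 1.2.1 (add (p4 || p3), !(!p2 && (p1 -> p4))):
            !(!p3 && p2): β-rule — branch into !!p3  //  !p2.
              branch 1.2.1.1 (add !!p3):
                × closes — contains both p3 and !p3.
              branch 1.2.1.2 (add !p2):
                (p4 || p3): β-rule — branch into p4  //  p3.
                  branch 1.2.1.2.1 (add p4):
                    !(!p2 && (p1 -> p4)): β-rule — branch into !!p2  //  !(p1 -> p4).
                      branch 1.2.1.2.1.1 (add !!p2):
                        × closes — contains both p2 and !p2.
                      branch 1.2.1.2.1.2 (add !(p1 -> p4)):
                        !(p1 -> p4): α-rule — add p1, !p4.
                        × closes — contains both p4 and !p4.
                  branch 1.2.1.2.2 (add p3):
                    × closes — contains both p3 and !p3.
          branch 1.2.2 (add !(p4 || p3), (!p2 && (p1 -> p4))):
            !(p4 || p3): α-rule — add !p4, !p3.
            × closes — contains both p4 and !p4.
  branch 2 (add ((p1 || !p4) == p3)):
    (!p4 == (!p3 && p2)): β-rule — branch into !p4, (!p3 && p2)  //  !!p4, !(!p3 && p2).
      branch 2.1 (add !p4, (!p3 && p2)):
        (!p3 && p2): α-rule — add !p3, p2.
        ((p1 || !p4) == p3): β-rule — branch into (p1 || !p4), p3  //  !(p1 || !p4), !p3.
          branch 2.1.1 (add (p1 || !p4), p3):
            × closes — contains both p3 and !p3.
          branch 2.1.2 (add !(p1 || !p4), !p3):
            !(p1 || !p4): α-rule — add !p1, !!p4.
            × closes — contains both p4 and !p4.
      branch 2.2 (add !!p4, !(!p3 && p2)):
        ((p1 || !p4) == p3): β-rule — branch into (p1 || !p4), p3  //  !(p1 || !p4), !p3.
          branch 2.2.1 (add (p1 || !p4), p3):
            !(!p3 && p2): β-rule — branch into !!p3  //  !p2.
              branch 2.2.1.1 (add !!p3):
                (p1 || !p4): β-rule — branch into p1  //  !p4.
                  branch 2.2.1.1.1 (add p1):
                    ○ open, literals {p1=1, p3=1, p4=1}.
                  branch 2.2.1.1.2 (add !p4):
                    × closes — contains both p4 and !p4.
              branch 2.2.1.2 (add !p2):
                (p1 || !p4): β-rule — branch into p1  //  !p4.
                  branch 2.2.1.2.1 (add p1):
                    ○ open, literals {p1=1, p2=0, p3=1, p4=1}.
                  branch 2.2.1.2.2 (add !p4):
                    × closes — contains both p4 and !p4.
          branch 2.2.2 (add !(p1 || !p4), !p3):
            !(p1 || !p4): α-rule — add !p1, !!p4.
            !(!p3 && p2): β-rule — branch into !!p3  //  !p2.
              branch 2.2.2.1 (add !!p3):
                × closes — contains both p3 and !p3.
              branch 2.2.2.2 (add !p2):
                ○ open, literals {p1=0, p2=0, p3=0, p4=1}.
13 branches closed, 3 open.
Each open branch fixes some atoms; the unmentioned ones are free. Counting distinct full assignments: branch {p1=1, p3=1, p4=1} (p2) contributes 2 new; branch {p1=1, p2=0, p3=1, p4=1} (none free) contributes 0 new; branch {p1=0, p2=0, p3=0, p4=1} (none free) contributes 1 new. Total: 3.

3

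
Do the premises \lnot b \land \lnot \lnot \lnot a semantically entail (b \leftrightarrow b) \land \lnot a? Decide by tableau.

Yes

Initial set: {(\lnot b \land \lnot \lnot \lnot a); \lnot ((b \leftrightarrow b) \land \lnot a)}.
(\lnot b \land \lnot \lnot \lnot a): α-rule — add \lnot b, \lnot \lnot \lnot a.
\lnot \lnot \lnot a: drop double negation, giving \lnot a.
\lnot ((b \leftrightarrow b) \land \lnot a): β-rule — branch into \lnot (b \leftrightarrow b)  //  \lnot \lnot a.
  branch 1 (add \lnot (b \leftrightarrow b)):
    \lnot (b \leftrightarrow b): β-rule — branch into b, \lnot b  //  \lnot b, b.
      branch 1.1 (add b, \lnot b):
        × closes — contains both b and \lnot b.
      branch 1.2 (add \lnot b, b):
        × closes — contains both b and \lnot b.
  branch 2 (add \lnot \lnot a):
    × closes — contains both a and \lnot a.
All 3 branches close.
Every branch closed, so the premises entail the conclusion.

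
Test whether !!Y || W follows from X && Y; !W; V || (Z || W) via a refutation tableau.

Initial set: {(X && Y); !W; (V || (Z || W)); !(!!Y || W)}.
(X && Y): α-rule — add X, Y.
!(!!Y || W): α-rule — add !!!Y, !W.
!!!Y: drop double negation, giving !Y.
× closes — contains both Y and !Y.
All 1 branch closes.
Every branch closed, so the premises entail the conclusion.

Yes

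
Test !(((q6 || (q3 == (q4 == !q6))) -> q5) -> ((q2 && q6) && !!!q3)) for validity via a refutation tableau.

Not valid

Assume the negation and expand:
Initial set: {!!(((q6 || (q3 == (q4 == !q6))) -> q5) -> ((q2 && q6) && !!!q3))}.
!!(((q6 || (q3 == (q4 == !q6))) -> q5) -> ((q2 && q6) && !!!q3)): β-rule — branch into !((q6 || (q3 == (q4 == !q6))) -> q5)  //  ((q2 && q6) && !!!q3).
  branch 1 (add !((q6 || (q3 == (q4 == !q6))) -> q5)):
    !((q6 || (q3 == (q4 == !q6))) -> q5): α-rule — add (q6 || (q3 == (q4 == !q6))), !q5.
    (q6 || (q3 == (q4 == !q6))): β-rule — branch into q6  //  (q3 == (q4 == !q6)).
      branch 1.1 (add q6):
        ○ open, literals {q5=F, q6=T}.
      branch 1.2 (add (q3 == (q4 == !q6))):
        (q3 == (q4 == !q6)): β-rule — branch into q3, (q4 == !q6)  //  !q3, !(q4 == !q6).
          branch 1.2.1 (add q3, (q4 == !q6)):
            (q4 == !q6): β-rule — branch into q4, !q6  //  !q4, !!q6.
              branch 1.2.1.1 (add q4, !q6):
                ○ open, literals {q3=T, q4=T, q5=F, q6=F}.
              branch 1.2.1.2 (add !q4, !!q6):
                ○ open, literals {q3=T, q4=F, q5=F, q6=T}.
          branch 1.2.2 (add !q3, !(q4 == !q6)):
            !(q4 == !q6): β-rule — branch into q4, !!q6  //  !q4, !q6.
              branch 1.2.2.1 (add q4, !!q6):
                ○ open, literals {q3=F, q4=T, q5=F, q6=T}.
              branch 1.2.2.2 (add !q4, !q6):
                ○ open, literals {q3=F, q4=F, q5=F, q6=F}.
  branch 2 (add ((q2 && q6) && !!!q3)):
    ((q2 && q6) && !!!q3): α-rule — add (q2 && q6), !!!q3.
    (q2 && q6): α-rule — add q2, q6.
    !!!q3: drop double negation, giving !q3.
    ○ open, literals {q2=T, q3=F, q6=T}.
0 branches closed, 6 open.
An open branch gives a countermodel: q5=F, q6=T (unmentioned atoms arbitrary); under it the original formula is false.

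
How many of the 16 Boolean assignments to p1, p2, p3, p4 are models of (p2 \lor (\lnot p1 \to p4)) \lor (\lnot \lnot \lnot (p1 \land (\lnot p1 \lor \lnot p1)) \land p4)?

14

Initial set: {T ((p2 \lor (\lnot p1 \to p4)) \lor (\lnot \lnot \lnot (p1 \land (\lnot p1 \lor \lnot p1)) \land p4))}.
T ((p2 \lor (\lnot p1 \to p4)) \lor (\lnot \lnot \lnot (p1 \land (\lnot p1 \lor \lnot p1)) \land p4)): β-rule — branch into T (p2 \lor (\lnot p1 \to p4))  //  T (\lnot \lnot \lnot (p1 \land (\lnot p1 \lor \lnot p1)) \land p4).
  branch 1 (add T (p2 \lor (\lnot p1 \to p4))):
    T (p2 \lor (\lnot p1 \to p4)): β-rule — branch into T p2  //  T (\lnot p1 \to p4).
      branch 1.1 (add T p2):
        ○ open, literals {p2=1}.
      branch 1.2 (add T (\lnot p1 \to p4)):
        T (\lnot p1 \to p4): β-rule — branch into F \lnot p1  //  T p4.
          branch 1.2.1 (add F \lnot p1):
            ○ open, literals {p1=1}.
          branch 1.2.2 (add T p4):
            ○ open, literals {p4=1}.
  branch 2 (add T (\lnot \lnot \lnot (p1 \land (\lnot p1 \lor \lnot p1)) \land p4)):
    T (\lnot \lnot \lnot (p1 \land (\lnot p1 \lor \lnot p1)) \land p4): α-rule — add T \lnot \lnot \lnot (p1 \land (\lnot p1 \lor \lnot p1)), T p4.
    T \lnot \lnot \lnot (p1 \land (\lnot p1 \lor \lnot p1)): drop double negation, giving T \lnot (p1 \land (\lnot p1 \lor \lnot p1)).
    T \lnot (p1 \land (\lnot p1 \lor \lnot p1)): β-rule — branch into F p1  //  F (\lnot p1 \lor \lnot p1).
      branch 2.1 (add F p1):
        ○ open, literals {p1=0, p4=1}.
      branch 2.2 (add F (\lnot p1 \lor \lnot p1)):
        F (\lnot p1 \lor \lnot p1): α-rule — add F \lnot p1, F \lnot p1.
        ○ open, literals {p1=1, p4=1}.
0 branches closed, 5 open.
Each open branch fixes some atoms; the unmentioned ones are free. Counting distinct full assignments: branch {p2=1} (p1, p3, p4) contributes 8 new; branch {p1=1} (p2, p3, p4) contributes 4 new; branch {p4=1} (p1, p2, p3) contributes 2 new; branch {p1=0, p4=1} (p2, p3) contributes 0 new; branch {p1=1, p4=1} (p2, p3) contributes 0 new. Total: 14.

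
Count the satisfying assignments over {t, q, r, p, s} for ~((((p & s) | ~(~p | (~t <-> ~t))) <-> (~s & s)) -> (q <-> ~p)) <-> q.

Initial set: {(~((((p & s) | ~(~p | (~t <-> ~t))) <-> (~s & s)) -> (q <-> ~p)) <-> q)}.
(~((((p & s) | ~(~p | (~t <-> ~t))) <-> (~s & s)) -> (q <-> ~p)) <-> q): β-rule — branch into ~((((p & s) | ~(~p | (~t <-> ~t))) <-> (~s & s)) -> (q <-> ~p)), q  //  ~~((((p & s) | ~(~p | (~t <-> ~t))) <-> (~s & s)) -> (q <-> ~p)), ~q.
  branch 1 (add ~((((p & s) | ~(~p | (~t <-> ~t))) <-> (~s & s)) -> (q <-> ~p)), q):
    ~((((p & s) | ~(~p | (~t <-> ~t))) <-> (~s & s)) -> (q <-> ~p)): α-rule — add (((p & s) | ~(~p | (~t <-> ~t))) <-> (~s & s)), ~(q <-> ~p).
    (((p & s) | ~(~p | (~t <-> ~t))) <-> (~s & s)): β-rule — branch into ((p & s) | ~(~p | (~t <-> ~t))), (~s & s)  //  ~((p & s) | ~(~p | (~t <-> ~t))), ~(~s & s).
      branch 1.1 (add ((p & s) | ~(~p | (~t <-> ~t))), (~s & s)):
        (~s & s): α-rule — add ~s, s.
        × closes — contains both s and ~s.
      branch 1.2 (add ~((p & s) | ~(~p | (~t <-> ~t))), ~(~s & s)):
        ~((p & s) | ~(~p | (~t <-> ~t))): α-rule — add ~(p & s), ~~(~p | (~t <-> ~t)).
        ~(q <-> ~p): β-rule — branch into q, ~~p  //  ~q, ~p.
          branch 1.2.1 (add q, ~~p):
            ~(~s & s): β-rule — branch into ~~s  //  ~s.
              branch 1.2.1.1 (add ~~s):
                ~(p & s): β-rule — branch into ~p  //  ~s.
                  branch 1.2.1.1.1 (add ~p):
                    × closes — contains both p and ~p.
                  branch 1.2.1.1.2 (add ~s):
                    × closes — contains both s and ~s.
              branch 1.2.1.2 (add ~s):
                ~(p & s): β-rule — branch into ~p  //  ~s.
                  branch 1.2.1.2.1 (add ~p):
                    × closes — contains both p and ~p.
                  branch 1.2.1.2.2 (add ~s):
                    ~~(~p | (~t <-> ~t)): β-rule — branch into ~p  //  (~t <-> ~t).
                      branch 1.2.1.2.2.1 (add ~p):
                        × closes — contains both p and ~p.
                      branch 1.2.1.2.2.2 (add (~t <-> ~t)):
                        (~t <-> ~t): β-rule — branch into ~t, ~t  //  ~~t, ~~t.
                          branch 1.2.1.2.2.2.1 (add ~t, ~t):
                            ○ open, literals {p=1, q=1, s=0, t=0}.
                          branch 1.2.1.2.2.2.2 (add ~~t, ~~t):
                            ○ open, literals {p=1, q=1, s=0, t=1}.
          branch 1.2.2 (add ~q, ~p):
            × closes — contains both q and ~q.
  branch 2 (add ~~((((p & s) | ~(~p | (~t <-> ~t))) <-> (~s & s)) -> (q <-> ~p)), ~q):
    ~~((((p & s) | ~(~p | (~t <-> ~t))) <-> (~s & s)) -> (q <-> ~p)): β-rule — branch into ~(((p & s) | ~(~p | (~t <-> ~t))) <-> (~s & s))  //  (q <-> ~p).
      branch 2.1 (add ~(((p & s) | ~(~p | (~t <-> ~t))) <-> (~s & s))):
        ~(((p & s) | ~(~p | (~t <-> ~t))) <-> (~s & s)): β-rule — branch into ((p & s) | ~(~p | (~t <-> ~t))), ~(~s & s)  //  ~((p & s) | ~(~p | (~t <-> ~t))), (~s & s).
          branch 2.1.1 (add ((p & s) | ~(~p | (~t <-> ~t))), ~(~s & s)):
            ((p & s) | ~(~p | (~t <-> ~t))): β-rule — branch into (p & s)  //  ~(~p | (~t <-> ~t)).
              branch 2.1.1.1 (add (p & s)):
                (p & s): α-rule — add p, s.
                ~(~s & s): β-rule — branch into ~~s  //  ~s.
                  branch 2.1.1.1.1 (add ~~s):
                    ○ open, literals {p=1, q=0, s=1}.
                  branch 2.1.1.1.2 (add ~s):
                    × closes — contains both s and ~s.
              branch 2.1.1.2 (add ~(~p | (~t <-> ~t))):
                ~(~p | (~t <-> ~t)): α-rule — add ~~p, ~(~t <-> ~t).
                ~(~s & s): β-rule — branch into ~~s  //  ~s.
                  branch 2.1.1.2.1 (add ~~s):
                    ~(~t <-> ~t): β-rule — branch into ~t, ~~t  //  ~~t, ~t.
                      branch 2.1.1.2.1.1 (add ~t, ~~t):
                        × closes — contains both t and ~t.
                      branch 2.1.1.2.1.2 (add ~~t, ~t):
                        × closes — contains both t and ~t.
                  branch 2.1.1.2.2 (add ~s):
                    ~(~t <-> ~t): β-rule — branch into ~t, ~~t  //  ~~t, ~t.
                      branch 2.1.1.2.2.1 (add ~t, ~~t):
                        × closes — contains both t and ~t.
                      branch 2.1.1.2.2.2 (add ~~t, ~t):
                        × closes — contains both t and ~t.
          branch 2.1.2 (add ~((p & s) | ~(~p | (~t <-> ~t))), (~s & s)):
            ~((p & s) | ~(~p | (~t <-> ~t))): α-rule — add ~(p & s), ~~(~p | (~t <-> ~t)).
            (~s & s): α-rule — add ~s, s.
            × closes — contains both s and ~s.
      branch 2.2 (add (q <-> ~p)):
        (q <-> ~p): β-rule — branch into q, ~p  //  ~q, ~~p.
          branch 2.2.1 (add q, ~p):
            × closes — contains both q and ~q.
          branch 2.2.2 (add ~q, ~~p):
            ○ open, literals {p=1, q=0}.
13 branches closed, 4 open.
Each open branch fixes some atoms; the unmentioned ones are free. Counting distinct full assignments: branch {p=1, q=1, s=0, t=0} (r) contributes 2 new; branch {p=1, q=1, s=0, t=1} (r) contributes 2 new; branch {p=1, q=0, s=1} (t, r) contributes 4 new; branch {p=1, q=0} (t, r, s) contributes 4 new. Total: 12.

12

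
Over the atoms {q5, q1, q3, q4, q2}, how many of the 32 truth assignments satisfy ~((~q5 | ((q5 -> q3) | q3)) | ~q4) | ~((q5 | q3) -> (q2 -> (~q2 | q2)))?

Initial set: {T (~((~q5 | ((q5 -> q3) | q3)) | ~q4) | ~((q5 | q3) -> (q2 -> (~q2 | q2))))}.
T (~((~q5 | ((q5 -> q3) | q3)) | ~q4) | ~((q5 | q3) -> (q2 -> (~q2 | q2)))): β-rule — branch into T ~((~q5 | ((q5 -> q3) | q3)) | ~q4)  //  T ~((q5 | q3) -> (q2 -> (~q2 | q2))).
  branch 1 (add T ~((~q5 | ((q5 -> q3) | q3)) | ~q4)):
    T ~((~q5 | ((q5 -> q3) | q3)) | ~q4): α-rule — add F (~q5 | ((q5 -> q3) | q3)), F ~q4.
    F (~q5 | ((q5 -> q3) | q3)): α-rule — add F ~q5, F ((q5 -> q3) | q3).
    F ((q5 -> q3) | q3): α-rule — add F (q5 -> q3), F q3.
    F (q5 -> q3): α-rule — add T q5, F q3.
    ○ open, literals {q3=0, q4=1, q5=1}.
  branch 2 (add T ~((q5 | q3) -> (q2 -> (~q2 | q2)))):
    T ~((q5 | q3) -> (q2 -> (~q2 | q2))): α-rule — add T (q5 | q3), F (q2 -> (~q2 | q2)).
    F (q2 -> (~q2 | q2)): α-rule — add T q2, F (~q2 | q2).
    F (~q2 | q2): α-rule — add F ~q2, F q2.
    × closes — contains both q2 and ~q2.
1 branch closed, 1 open.
Each open branch fixes some atoms; the unmentioned ones are free. Counting distinct full assignments: branch {q3=0, q4=1, q5=1} (q1, q2) contributes 4 new. Total: 4.

4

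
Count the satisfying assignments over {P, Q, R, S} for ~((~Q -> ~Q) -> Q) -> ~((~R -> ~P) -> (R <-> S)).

Initial set: {T (~((~Q -> ~Q) -> Q) -> ~((~R -> ~P) -> (R <-> S)))}.
T (~((~Q -> ~Q) -> Q) -> ~((~R -> ~P) -> (R <-> S))): β-rule — branch into F ~((~Q -> ~Q) -> Q)  //  T ~((~R -> ~P) -> (R <-> S)).
  branch 1 (add F ~((~Q -> ~Q) -> Q)):
    F ~((~Q -> ~Q) -> Q): β-rule — branch into F (~Q -> ~Q)  //  T Q.
      branch 1.1 (add F (~Q -> ~Q)):
        F (~Q -> ~Q): α-rule — add T ~Q, F ~Q.
        × closes — contains both Q and ~Q.
      branch 1.2 (add T Q):
        ○ open, literals {Q=true}.
  branch 2 (add T ~((~R -> ~P) -> (R <-> S))):
    T ~((~R -> ~P) -> (R <-> S)): α-rule — add T (~R -> ~P), F (R <-> S).
    T (~R -> ~P): β-rule — branch into F ~R  //  T ~P.
      branch 2.1 (add F ~R):
        F (R <-> S): β-rule — branch into T R, F S  //  F R, T S.
          branch 2.1.1 (add T R, F S):
            ○ open, literals {R=true, S=false}.
          branch 2.1.2 (add F R, T S):
            × closes — contains both R and ~R.
      branch 2.2 (add T ~P):
        F (R <-> S): β-rule — branch into T R, F S  //  F R, T S.
          branch 2.2.1 (add T R, F S):
            ○ open, literals {P=false, R=true, S=false}.
          branch 2.2.2 (add F R, T S):
            ○ open, literals {P=false, R=false, S=true}.
2 branches closed, 4 open.
Each open branch fixes some atoms; the unmentioned ones are free. Counting distinct full assignments: branch {Q=true} (P, R, S) contributes 8 new; branch {R=true, S=false} (P, Q) contributes 2 new; branch {P=false, R=true, S=false} (Q) contributes 0 new; branch {P=false, R=false, S=true} (Q) contributes 1 new. Total: 11.

11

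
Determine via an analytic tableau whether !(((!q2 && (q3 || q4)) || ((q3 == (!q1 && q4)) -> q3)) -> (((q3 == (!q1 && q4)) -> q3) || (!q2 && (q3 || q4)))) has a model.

Initial set: {!(((!q2 && (q3 || q4)) || ((q3 == (!q1 && q4)) -> q3)) -> (((q3 == (!q1 && q4)) -> q3) || (!q2 && (q3 || q4))))}.
!(((!q2 && (q3 || q4)) || ((q3 == (!q1 && q4)) -> q3)) -> (((q3 == (!q1 && q4)) -> q3) || (!q2 && (q3 || q4)))): α-rule — add ((!q2 && (q3 || q4)) || ((q3 == (!q1 && q4)) -> q3)), !(((q3 == (!q1 && q4)) -> q3) || (!q2 && (q3 || q4))).
!(((q3 == (!q1 && q4)) -> q3) || (!q2 && (q3 || q4))): α-rule — add !((q3 == (!q1 && q4)) -> q3), !(!q2 && (q3 || q4)).
!((q3 == (!q1 && q4)) -> q3): α-rule — add (q3 == (!q1 && q4)), !q3.
((!q2 && (q3 || q4)) || ((q3 == (!q1 && q4)) -> q3)): β-rule — branch into (!q2 && (q3 || q4))  //  ((q3 == (!q1 && q4)) -> q3).
  branch 1 (add (!q2 && (q3 || q4))):
    (!q2 && (q3 || q4)): α-rule — add !q2, (q3 || q4).
    !(!q2 && (q3 || q4)): β-rule — branch into !!q2  //  !(q3 || q4).
      branch 1.1 (add !!q2):
        × closes — contains both q2 and !q2.
      branch 1.2 (add !(q3 || q4)):
        !(q3 || q4): α-rule — add !q3, !q4.
        (q3 == (!q1 && q4)): β-rule — branch into q3, (!q1 && q4)  //  !q3, !(!q1 && q4).
          branch 1.2.1 (add q3, (!q1 && q4)):
            × closes — contains both q3 and !q3.
          branch 1.2.2 (add !q3, !(!q1 && q4)):
            (q3 || q4): β-rule — branch into q3  //  q4.
              branch 1.2.2.1 (add q3):
                × closes — contains both q3 and !q3.
              branch 1.2.2.2 (add q4):
                × closes — contains both q4 and !q4.
  branch 2 (add ((q3 == (!q1 && q4)) -> q3)):
    !(!q2 && (q3 || q4)): β-rule — branch into !!q2  //  !(q3 || q4).
      branch 2.1 (add !!q2):
        (q3 == (!q1 && q4)): β-rule — branch into q3, (!q1 && q4)  //  !q3, !(!q1 && q4).
          branch 2.1.1 (add q3, (!q1 && q4)):
            × closes — contains both q3 and !q3.
          branch 2.1.2 (add !q3, !(!q1 && q4)):
            ((q3 == (!q1 && q4)) -> q3): β-rule — branch into !(q3 == (!q1 && q4))  //  q3.
              branch 2.1.2.1 (add !(q3 == (!q1 && q4))):
                !(!q1 && q4): β-rule — branch into !!q1  //  !q4.
                  branch 2.1.2.1.1 (add !!q1):
                    !(q3 == (!q1 && q4)): β-rule — branch into q3, !(!q1 && q4)  //  !q3, (!q1 && q4).
                      branch 2.1.2.1.1.1 (add q3, !(!q1 && q4)):
                        × closes — contains both q3 and !q3.
                      branch 2.1.2.1.1.2 (add !q3, (!q1 && q4)):
                        (!q1 && q4): α-rule — add !q1, q4.
                        × closes — contains both q1 and !q1.
                  branch 2.1.2.1.2 (add !q4):
                    !(q3 == (!q1 && q4)): β-rule — branch into q3, !(!q1 && q4)  //  !q3, (!q1 && q4).
                      branch 2.1.2.1.2.1 (add q3, !(!q1 && q4)):
                        × closes — contains both q3 and !q3.
                      branch 2.1.2.1.2.2 (add !q3, (!q1 && q4)):
                        (!q1 && q4): α-rule — add !q1, q4.
                        × closes — contains both q4 and !q4.
              branch 2.1.2.2 (add q3):
                × closes — contains both q3 and !q3.
      branch 2.2 (add !(q3 || q4)):
        !(q3 || q4): α-rule — add !q3, !q4.
        (q3 == (!q1 && q4)): β-rule — branch into q3, (!q1 && q4)  //  !q3, !(!q1 && q4).
          branch 2.2.1 (add q3, (!q1 && q4)):
            × closes — contains both q3 and !q3.
          branch 2.2.2 (add !q3, !(!q1 && q4)):
            ((q3 == (!q1 && q4)) -> q3): β-rule — branch into !(q3 == (!q1 && q4))  //  q3.
              branch 2.2.2.1 (add !(q3 == (!q1 && q4))):
                !(!q1 && q4): β-rule — branch into !!q1  //  !q4.
                  branch 2.2.2.1.1 (add !!q1):
                    !(q3 == (!q1 && q4)): β-rule — branch into q3, !(!q1 && q4)  //  !q3, (!q1 && q4).
                      branch 2.2.2.1.1.1 (add q3, !(!q1 && q4)):
                        × closes — contains both q3 and !q3.
                      branch 2.2.2.1.1.2 (add !q3, (!q1 && q4)):
                        (!q1 && q4): α-rule — add !q1, q4.
                        × closes — contains both q1 and !q1.
                  branch 2.2.2.1.2 (add !q4):
                    !(q3 == (!q1 && q4)): β-rule — branch into q3, !(!q1 && q4)  //  !q3, (!q1 && q4).
                      branch 2.2.2.1.2.1 (add q3, !(!q1 && q4)):
                        × closes — contains both q3 and !q3.
                      branch 2.2.2.1.2.2 (add !q3, (!q1 && q4)):
                        (!q1 && q4): α-rule — add !q1, q4.
                        × closes — contains both q4 and !q4.
              branch 2.2.2.2 (add q3):
                × closes — contains both q3 and !q3.
All 16 branches close.
Every branch closed; the formula is unsatisfiable.

Unsatisfiable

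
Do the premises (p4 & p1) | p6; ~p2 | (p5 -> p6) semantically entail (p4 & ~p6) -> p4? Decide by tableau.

Initial set: {T ((p4 & p1) | p6); T (~p2 | (p5 -> p6)); F ((p4 & ~p6) -> p4)}.
F ((p4 & ~p6) -> p4): α-rule — add T (p4 & ~p6), F p4.
T (p4 & ~p6): α-rule — add T p4, T ~p6.
× closes — contains both p4 and ~p4.
All 1 branch closes.
Every branch closed, so the premises entail the conclusion.

Yes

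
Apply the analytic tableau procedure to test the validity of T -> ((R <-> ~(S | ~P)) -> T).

Valid

Assume the negation and expand:
Initial set: {~(T -> ((R <-> ~(S | ~P)) -> T))}.
~(T -> ((R <-> ~(S | ~P)) -> T)): α-rule — add T, ~((R <-> ~(S | ~P)) -> T).
~((R <-> ~(S | ~P)) -> T): α-rule — add (R <-> ~(S | ~P)), ~T.
× closes — contains both T and ~T.
All 1 branch closes.
Every branch closed, so the negation is unsatisfiable and the formula is valid.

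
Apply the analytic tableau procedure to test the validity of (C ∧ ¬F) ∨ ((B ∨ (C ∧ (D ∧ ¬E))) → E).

Not valid

Assume the negation and expand:
Initial set: {¬((C ∧ ¬F) ∨ ((B ∨ (C ∧ (D ∧ ¬E))) → E))}.
¬((C ∧ ¬F) ∨ ((B ∨ (C ∧ (D ∧ ¬E))) → E)): α-rule — add ¬(C ∧ ¬F), ¬((B ∨ (C ∧ (D ∧ ¬E))) → E).
¬((B ∨ (C ∧ (D ∧ ¬E))) → E): α-rule — add (B ∨ (C ∧ (D ∧ ¬E))), ¬E.
¬(C ∧ ¬F): β-rule — branch into ¬C  //  ¬¬F.
  branch 1 (add ¬C):
    (B ∨ (C ∧ (D ∧ ¬E))): β-rule — branch into B  //  (C ∧ (D ∧ ¬E)).
      branch 1.1 (add B):
        ○ open, literals {B=true, C=false, E=false}.
      branch 1.2 (add (C ∧ (D ∧ ¬E))):
        (C ∧ (D ∧ ¬E)): α-rule — add C, (D ∧ ¬E).
        × closes — contains both C and ¬C.
  branch 2 (add ¬¬F):
    (B ∨ (C ∧ (D ∧ ¬E))): β-rule — branch into B  //  (C ∧ (D ∧ ¬E)).
      branch 2.1 (add B):
        ○ open, literals {B=true, E=false, F=true}.
      branch 2.2 (add (C ∧ (D ∧ ¬E))):
        (C ∧ (D ∧ ¬E)): α-rule — add C, (D ∧ ¬E).
        (D ∧ ¬E): α-rule — add D, ¬E.
        ○ open, literals {C=true, D=true, E=false, F=true}.
1 branch closed, 3 open.
An open branch gives a countermodel: B=true, C=false, E=false (unmentioned atoms arbitrary); under it the original formula is false.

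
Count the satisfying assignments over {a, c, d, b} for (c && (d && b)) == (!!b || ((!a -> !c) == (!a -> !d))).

Initial set: {T ((c && (d && b)) == (!!b || ((!a -> !c) == (!a -> !d))))}.
T ((c && (d && b)) == (!!b || ((!a -> !c) == (!a -> !d)))): β-rule — branch into T (c && (d && b)), T (!!b || ((!a -> !c) == (!a -> !d)))  //  F (c && (d && b)), F (!!b || ((!a -> !c) == (!a -> !d))).
  branch 1 (add T (c && (d && b)), T (!!b || ((!a -> !c) == (!a -> !d)))):
    T (c && (d && b)): α-rule — add T c, T (d && b).
    T (d && b): α-rule — add T d, T b.
    T (!!b || ((!a -> !c) == (!a -> !d))): β-rule — branch into T !!b  //  T ((!a -> !c) == (!a -> !d)).
      branch 1.1 (add T !!b):
        T !!b: drop double negation, giving T b.
        ○ open, literals {b=1, c=1, d=1}.
      branch 1.2 (add T ((!a -> !c) == (!a -> !d))):
        T ((!a -> !c) == (!a -> !d)): β-rule — branch into T (!a -> !c), T (!a -> !d)  //  F (!a -> !c), F (!a -> !d).
          branch 1.2.1 (add T (!a -> !c), T (!a -> !d)):
            T (!a -> !c): β-rule — branch into F !a  //  T !c.
              branch 1.2.1.1 (add F !a):
                T (!a -> !d): β-rule — branch into F !a  //  T !d.
                  branch 1.2.1.1.1 (add F !a):
                    ○ open, literals {a=1, b=1, c=1, d=1}.
                  branch 1.2.1.1.2 (add T !d):
                    × closes — contains both d and !d.
              branch 1.2.1.2 (add T !c):
                × closes — contains both c and !c.
          branch 1.2.2 (add F (!a -> !c), F (!a -> !d)):
            F (!a -> !c): α-rule — add T !a, F !c.
            F (!a -> !d): α-rule — add T !a, F !d.
            ○ open, literals {a=0, b=1, c=1, d=1}.
  branch 2 (add F (c && (d && b)), F (!!b || ((!a -> !c) == (!a -> !d)))):
    F (!!b || ((!a -> !c) == (!a -> !d))): α-rule — add F !!b, F ((!a -> !c) == (!a -> !d)).
    F !!b: drop double negation, giving F b.
    F (c && (d && b)): β-rule — branch into F c  //  F (d && b).
      branch 2.1 (add F c):
        F ((!a -> !c) == (!a -> !d)): β-rule — branch into T (!a -> !c), F (!a -> !d)  //  F (!a -> !c), T (!a -> !d).
          branch 2.1.1 (add T (!a -> !c), F (!a -> !d)):
            F (!a -> !d): α-rule — add T !a, F !d.
            T (!a -> !c): β-rule — branch into F !a  //  T !c.
              branch 2.1.1.1 (add F !a):
                × closes — contains both a and !a.
              branch 2.1.1.2 (add T !c):
                ○ open, literals {a=0, b=0, c=0, d=1}.
          branch 2.1.2 (add F (!a -> !c), T (!a -> !d)):
            F (!a -> !c): α-rule — add T !a, F !c.
            × closes — contains both c and !c.
      branch 2.2 (add F (d && b)):
        F ((!a -> !c) == (!a -> !d)): β-rule — branch into T (!a -> !c), F (!a -> !d)  //  F (!a -> !c), T (!a -> !d).
          branch 2.2.1 (add T (!a -> !c), F (!a -> !d)):
            F (!a -> !d): α-rule — add T !a, F !d.
            F (d && b): β-rule — branch into F d  //  F b.
              branch 2.2.1.1 (add F d):
                × closes — contains both d and !d.
              branch 2.2.1.2 (add F b):
                T (!a -> !c): β-rule — branch into F !a  //  T !c.
                  branch 2.2.1.2.1 (add F !a):
                    × closes — contains both a and !a.
                  branch 2.2.1.2.2 (add T !c):
                    ○ open, literals {a=0, b=0, c=0, d=1}.
          branch 2.2.2 (add F (!a -> !c), T (!a -> !d)):
            F (!a -> !c): α-rule — add T !a, F !c.
            F (d && b): β-rule — branch into F d  //  F b.
              branch 2.2.2.1 (add F d):
                T (!a -> !d): β-rule — branch into F !a  //  T !d.
                  branch 2.2.2.1.1 (add F !a):
                    × closes — contains both a and !a.
                  branch 2.2.2.1.2 (add T !d):
                    ○ open, literals {a=0, b=0, c=1, d=0}.
              branch 2.2.2.2 (add F b):
                T (!a -> !d): β-rule — branch into F !a  //  T !d.
                  branch 2.2.2.2.1 (add F !a):
                    × closes — contains both a and !a.
                  branch 2.2.2.2.2 (add T !d):
                    ○ open, literals {a=0, b=0, c=1, d=0}.
8 branches closed, 7 open.
Each open branch fixes some atoms; the unmentioned ones are free. Counting distinct full assignments: branch {b=1, c=1, d=1} (a) contributes 2 new; branch {a=1, b=1, c=1, d=1} (none free) contributes 0 new; branch {a=0, b=1, c=1, d=1} (none free) contributes 0 new; branch {a=0, b=0, c=0, d=1} (none free) contributes 1 new; branch {a=0, b=0, c=0, d=1} (none free) contributes 0 new; branch {a=0, b=0, c=1, d=0} (none free) contributes 1 new; branch {a=0, b=0, c=1, d=0} (none free) contributes 0 new. Total: 4.

4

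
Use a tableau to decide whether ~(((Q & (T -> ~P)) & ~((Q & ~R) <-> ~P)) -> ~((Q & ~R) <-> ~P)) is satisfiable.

Initial set: {~(((Q & (T -> ~P)) & ~((Q & ~R) <-> ~P)) -> ~((Q & ~R) <-> ~P))}.
~(((Q & (T -> ~P)) & ~((Q & ~R) <-> ~P)) -> ~((Q & ~R) <-> ~P)): α-rule — add ((Q & (T -> ~P)) & ~((Q & ~R) <-> ~P)), ~~((Q & ~R) <-> ~P).
((Q & (T -> ~P)) & ~((Q & ~R) <-> ~P)): α-rule — add (Q & (T -> ~P)), ~((Q & ~R) <-> ~P).
(Q & (T -> ~P)): α-rule — add Q, (T -> ~P).
~~((Q & ~R) <-> ~P): β-rule — branch into (Q & ~R), ~P  //  ~(Q & ~R), ~~P.
  branch 1 (add (Q & ~R), ~P):
    (Q & ~R): α-rule — add Q, ~R.
    ~((Q & ~R) <-> ~P): β-rule — branch into (Q & ~R), ~~P  //  ~(Q & ~R), ~P.
      branch 1.1 (add (Q & ~R), ~~P):
        × closes — contains both P and ~P.
      branch 1.2 (add ~(Q & ~R), ~P):
        (T -> ~P): β-rule — branch into ~T  //  ~P.
          branch 1.2.1 (add ~T):
            ~(Q & ~R): β-rule — branch into ~Q  //  ~~R.
              branch 1.2.1.1 (add ~Q):
                × closes — contains both Q and ~Q.
              branch 1.2.1.2 (add ~~R):
                × closes — contains both R and ~R.
          branch 1.2.2 (add ~P):
            ~(Q & ~R): β-rule — branch into ~Q  //  ~~R.
              branch 1.2.2.1 (add ~Q):
                × closes — contains both Q and ~Q.
              branch 1.2.2.2 (add ~~R):
                × closes — contains both R and ~R.
  branch 2 (add ~(Q & ~R), ~~P):
    ~((Q & ~R) <-> ~P): β-rule — branch into (Q & ~R), ~~P  //  ~(Q & ~R), ~P.
      branch 2.1 (add (Q & ~R), ~~P):
        (Q & ~R): α-rule — add Q, ~R.
        (T -> ~P): β-rule — branch into ~T  //  ~P.
          branch 2.1.1 (add ~T):
            ~(Q & ~R): β-rule — branch into ~Q  //  ~~R.
              branch 2.1.1.1 (add ~Q):
                × closes — contains both Q and ~Q.
              branch 2.1.1.2 (add ~~R):
                × closes — contains both R and ~R.
          branch 2.1.2 (add ~P):
            × closes — contains both P and ~P.
      branch 2.2 (add ~(Q & ~R), ~P):
        × closes — contains both P and ~P.
All 9 branches close.
Every branch closed; the formula is unsatisfiable.

Unsatisfiable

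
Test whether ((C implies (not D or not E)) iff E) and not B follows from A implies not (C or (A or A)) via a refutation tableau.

No

Initial set: {(A implies not (C or (A or A))); not (((C implies (not D or not E)) iff E) and not B)}.
(A implies not (C or (A or A))): β-rule — branch into not A  //  not (C or (A or A)).
  branch 1 (add not A):
    not (((C implies (not D or not E)) iff E) and not B): β-rule — branch into not ((C implies (not D or not E)) iff E)  //  not not B.
      branch 1.1 (add not ((C implies (not D or not E)) iff E)):
        not ((C implies (not D or not E)) iff E): β-rule — branch into (C implies (not D or not E)), not E  //  not (C implies (not D or not E)), E.
          branch 1.1.1 (add (C implies (not D or not E)), not E):
            (C implies (not D or not E)): β-rule — branch into not C  //  (not D or not E).
              branch 1.1.1.1 (add not C):
                ○ open, literals {A=false, C=false, E=false}.
              branch 1.1.1.2 (add (not D or not E)):
                (not D or not E): β-rule — branch into not D  //  not E.
                  branch 1.1.1.2.1 (add not D):
                    ○ open, literals {A=false, D=false, E=false}.
                  branch 1.1.1.2.2 (add not E):
                    ○ open, literals {A=false, E=false}.
          branch 1.1.2 (add not (C implies (not D or not E)), E):
            not (C implies (not D or not E)): α-rule — add C, not (not D or not E).
            not (not D or not E): α-rule — add not not D, not not E.
            ○ open, literals {A=false, C=true, D=true, E=true}.
      branch 1.2 (add not not B):
        ○ open, literals {A=false, B=true}.
  branch 2 (add not (C or (A or A))):
    not (C or (A or A)): α-rule — add not C, not (A or A).
    not (A or A): α-rule — add not A, not A.
    not (((C implies (not D or not E)) iff E) and not B): β-rule — branch into not ((C implies (not D or not E)) iff E)  //  not not B.
      branch 2.1 (add not ((C implies (not D or not E)) iff E)):
        not ((C implies (not D or not E)) iff E): β-rule — branch into (C implies (not D or not E)), not E  //  not (C implies (not D or not E)), E.
          branch 2.1.1 (add (C implies (not D or not E)), not E):
            (C implies (not D or not E)): β-rule — branch into not C  //  (not D or not E).
              branch 2.1.1.1 (add not C):
                ○ open, literals {A=false, C=false, E=false}.
              branch 2.1.1.2 (add (not D or not E)):
                (not D or not E): β-rule — branch into not D  //  not E.
                  branch 2.1.1.2.1 (add not D):
                    ○ open, literals {A=false, C=false, D=false, E=false}.
                  branch 2.1.1.2.2 (add not E):
                    ○ open, literals {A=false, C=false, E=false}.
          branch 2.1.2 (add not (C implies (not D or not E)), E):
            not (C implies (not D or not E)): α-rule — add C, not (not D or not E).
            × closes — contains both C and not C.
      branch 2.2 (add not not B):
        ○ open, literals {A=false, B=true, C=false}.
1 branch closed, 9 open.
An open branch gives a countermodel: A=false, C=false, E=false (unmentioned atoms arbitrary); the premises hold there but the conclusion fails.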